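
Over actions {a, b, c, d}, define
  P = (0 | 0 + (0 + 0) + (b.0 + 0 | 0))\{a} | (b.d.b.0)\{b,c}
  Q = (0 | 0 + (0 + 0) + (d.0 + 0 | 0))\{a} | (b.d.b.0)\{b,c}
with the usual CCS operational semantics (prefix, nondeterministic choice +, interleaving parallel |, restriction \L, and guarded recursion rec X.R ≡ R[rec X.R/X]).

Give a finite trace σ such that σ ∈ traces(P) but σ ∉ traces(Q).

b

LTS(P): 2 reachable states
  s0 = (0 | 0 + (0 + 0) + (b.0 + 0 | 0))\{a} | (b.d.b.0)\{b,c} ⊢ =b=> s1
  s1 = 0\{a} | (b.d.b.0)\{b,c} ⊢ stopped
LTS(Q): 2 reachable states
  t0 = (0 | 0 + (0 + 0) + (d.0 + 0 | 0))\{a} | (b.d.b.0)\{b,c} ⊢ =d=> t1
  t1 = 0\{a} | (b.d.b.0)\{b,c} ⊢ stopped
Run σ = ⟨b⟩ on P: start {s0}
  after b @ step 1: {s1}
  ✓ P
Run σ = ⟨b⟩ on Q: start {t0}
  after b @ step 1: no successor for Q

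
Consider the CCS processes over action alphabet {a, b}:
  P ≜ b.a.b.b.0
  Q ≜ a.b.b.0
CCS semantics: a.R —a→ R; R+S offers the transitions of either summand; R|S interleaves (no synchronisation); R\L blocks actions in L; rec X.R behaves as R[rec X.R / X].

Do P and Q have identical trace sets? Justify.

trace-distinct — witness ⟨b⟩

Reachable graph of P (5 states):
  u0 = b.a.b.b.0 → --b--▸ u1
  u1 = a.b.b.0 → --a--▸ u2
  u2 = b.b.0 → --b--▸ u3
  u3 = b.0 → --b--▸ u4
  u4 = 0 → ·
Reachable graph of Q (4 states):
  v0 = a.b.b.0 → --a--▸ v1
  v1 = b.b.0 → --b--▸ v2
  v2 = b.0 → --b--▸ v3
  v3 = 0 → ·
Trace ⟨b⟩ through P, begin at {u0}:
  [1] b ⇒ {u1}
  — P admits the full trace.
Trace ⟨b⟩ through Q, begin at {v0}:
  [1] b ⇒ no successor for Q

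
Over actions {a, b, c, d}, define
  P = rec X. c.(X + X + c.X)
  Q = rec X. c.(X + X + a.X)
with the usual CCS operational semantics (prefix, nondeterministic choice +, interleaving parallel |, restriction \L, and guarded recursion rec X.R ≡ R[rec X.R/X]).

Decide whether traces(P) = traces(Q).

P's transition system — 2 states:
  u0 = rec X. c.(X + X + c.X) → —c→ u1
  u1 = (rec X. c.(X + X + c.X)) + (rec X. c.(X + X + c.X)) + c.(rec X. c.(X + X + c.X)) → —c→ u0, —c→ u1
Q's transition system — 2 states:
  v0 = rec X. c.(X + X + a.X) → —c→ v1
  v1 = (rec X. c.(X + X + a.X)) + (rec X. c.(X + X + a.X)) + a.(rec X. c.(X + X + a.X)) → —a→ v0, —c→ v1
Trace ⟨ca⟩ through Q, begin at {v0}:
  step 1 (c): {v1}
  step 2 (a): {v0}
  ✓ Q
Trace ⟨ca⟩ through P, begin at {u0}:
  step 1 (c): {u1}
  step 2 (a): ∅  — P cannot continue

trace-distinct — witness ⟨ca⟩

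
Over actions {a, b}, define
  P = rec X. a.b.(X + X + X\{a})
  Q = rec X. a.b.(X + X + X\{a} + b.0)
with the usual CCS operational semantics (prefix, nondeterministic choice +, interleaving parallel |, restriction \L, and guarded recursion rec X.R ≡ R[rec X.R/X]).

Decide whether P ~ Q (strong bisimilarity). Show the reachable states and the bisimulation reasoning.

not bisimilar

P's transition system — 3 states:
  u0 = rec X. a.b.(X + X + X\{a}) has moves ··a··> u1
  u1 = b.((rec X. a.b.(X + X + X\{a})) + (rec X. a.b.(X + X + X\{a})) + (rec X. a.b.(X + X + X\{a}))\{a}) has moves ··b··> u2
  u2 = (rec X. a.b.(X + X + X\{a})) + (rec X. a.b.(X + X + X\{a})) + (rec X. a.b.(X + X + X\{a}))\{a} has moves ··a··> u1
Q's transition system — 4 states:
  v0 = rec X. a.b.(X + X + X\{a} + b.0) has moves ··a··> v1
  v1 = b.((rec X. a.b.(X + X + X\{a} + b.0)) + (rec X. a.b.(X + X + X\{a} + b.0)) + (rec X. a.b.(X + X + X\{a} + b.0))\{a} + b.0) has moves ··b··> v2
  v2 = (rec X. a.b.(X + X + X\{a} + b.0)) + (rec X. a.b.(X + X + X\{a} + b.0)) + (rec X. a.b.(X + X + X\{a} + b.0))\{a} + b.0 has moves ··a··> v1, ··b··> v3
  v3 = 0 has moves (no moves)
Bisimilarity quotient blocks:
  B0 = {u0, u2}
  B1 = {u1}
  B2 = {v0}
  B3 = {v1}
  B4 = {v2}
  B5 = {v3}
u0 ∈ B0, v0 ∈ B2 → different blocks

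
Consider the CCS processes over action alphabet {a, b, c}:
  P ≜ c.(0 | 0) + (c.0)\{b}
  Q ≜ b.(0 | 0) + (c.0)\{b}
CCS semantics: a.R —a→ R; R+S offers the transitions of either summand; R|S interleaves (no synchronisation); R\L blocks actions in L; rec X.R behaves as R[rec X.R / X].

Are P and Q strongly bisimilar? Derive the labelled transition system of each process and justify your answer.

Reachable graph of P (3 states):
  p0 = c.(0 | 0) + (c.0)\{b} | —c→ p1, —c→ p2
  p1 = 0 | 0 | ∅
  p2 = 0\{b} | ∅
Reachable graph of Q (3 states):
  q0 = b.(0 | 0) + (c.0)\{b} | —b→ q1, —c→ q2
  q1 = 0 | 0 | ∅
  q2 = 0\{b} | ∅
Bisimilarity quotient blocks:
  B0 = {p0}
  B1 = {p1, p2, q1, q2}
  B2 = {q0}
p0 ∈ B0, q0 ∈ B2 → different blocks

NO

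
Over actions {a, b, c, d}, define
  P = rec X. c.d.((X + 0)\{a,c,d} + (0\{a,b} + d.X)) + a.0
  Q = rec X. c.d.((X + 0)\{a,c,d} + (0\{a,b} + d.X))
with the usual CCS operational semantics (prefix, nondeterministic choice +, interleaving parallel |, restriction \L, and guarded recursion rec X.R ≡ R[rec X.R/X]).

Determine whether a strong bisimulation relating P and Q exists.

P's transition system — 4 states:
  u0 = rec X. c.d.((X + 0)\{a,c,d} + (0\{a,b} + d.X)) + a.0 :: ··a··> u1, ··c··> u2
  u1 = 0 :: deadlocked
  u2 = d.(((rec X. c.d.((X + 0)\{a,c,d} + (0\{a,b} + d.X)) + a.0) + 0)\{a,c,d} + (0\{a,b} + d.(rec X. c.d.((X + 0)\{a,c,d} + (0\{a,b} + d.X)) + a.0))) :: ··d··> u3
  u3 = ((rec X. c.d.((X + 0)\{a,c,d} + (0\{a,b} + d.X)) + a.0) + 0)\{a,c,d} + (0\{a,b} + d.(rec X. c.d.((X + 0)\{a,c,d} + (0\{a,b} + d.X)) + a.0)) :: ··d··> u0
Q's transition system — 3 states:
  v0 = rec X. c.d.((X + 0)\{a,c,d} + (0\{a,b} + d.X)) :: ··c··> v1
  v1 = d.(((rec X. c.d.((X + 0)\{a,c,d} + (0\{a,b} + d.X))) + 0)\{a,c,d} + (0\{a,b} + d.(rec X. c.d.((X + 0)\{a,c,d} + (0\{a,b} + d.X))))) :: ··d··> v2
  v2 = ((rec X. c.d.((X + 0)\{a,c,d} + (0\{a,b} + d.X))) + 0)\{a,c,d} + (0\{a,b} + d.(rec X. c.d.((X + 0)\{a,c,d} + (0\{a,b} + d.X)))) :: ··d··> v0
Partition-refinement fixed point:
  B0 = {u0}
  B1 = {u1}
  B2 = {u2}
  B3 = {u3}
  B4 = {v0}
  B5 = {v1}
  B6 = {v2}
u0 ∈ B0, v0 ∈ B4 → different blocks

P ≁ Q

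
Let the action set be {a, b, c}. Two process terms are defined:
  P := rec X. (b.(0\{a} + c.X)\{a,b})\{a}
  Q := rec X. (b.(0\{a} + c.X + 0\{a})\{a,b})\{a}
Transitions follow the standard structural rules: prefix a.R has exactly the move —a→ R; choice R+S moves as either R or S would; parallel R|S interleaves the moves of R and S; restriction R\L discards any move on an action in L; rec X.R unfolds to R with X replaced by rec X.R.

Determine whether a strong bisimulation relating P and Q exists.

YES

LTS(P): 3 reachable states
  s0 = rec X. (b.(0\{a} + c.X)\{a,b})\{a} → --b--▸ s1
  s1 = (0\{a} + c.(rec X. (b.(0\{a} + c.X)\{a,b})\{a}))\{a,b}\{a} → --c--▸ s2
  s2 = (rec X. (b.(0\{a} + c.X)\{a,b})\{a})\{a,b}\{a} → (no moves)
LTS(Q): 3 reachable states
  t0 = rec X. (b.(0\{a} + c.X + 0\{a})\{a,b})\{a} → --b--▸ t1
  t1 = (0\{a} + c.(rec X. (b.(0\{a} + c.X + 0\{a})\{a,b})\{a}) + 0\{a})\{a,b}\{a} → --c--▸ t2
  t2 = (rec X. (b.(0\{a} + c.X + 0\{a})\{a,b})\{a})\{a,b}\{a} → (no moves)
Bisimilarity quotient blocks:
  B0 = {s0, t0}
  B1 = {s1, t1}
  B2 = {s2, t2}
s0 ∈ B0, t0 ∈ B0 → same block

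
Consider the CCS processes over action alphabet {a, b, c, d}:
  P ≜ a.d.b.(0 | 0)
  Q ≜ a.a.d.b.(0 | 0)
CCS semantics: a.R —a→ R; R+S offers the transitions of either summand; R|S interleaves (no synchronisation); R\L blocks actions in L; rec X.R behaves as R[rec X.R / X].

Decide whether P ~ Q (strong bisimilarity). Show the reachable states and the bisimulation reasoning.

NO

Reachable graph of P (4 states):
  p0 = a.d.b.(0 | 0) | ··a··> p1
  p1 = d.b.(0 | 0) | ··d··> p2
  p2 = b.(0 | 0) | ··b··> p3
  p3 = 0 | 0 | deadlocked
Reachable graph of Q (5 states):
  q0 = a.a.d.b.(0 | 0) | ··a··> q1
  q1 = a.d.b.(0 | 0) | ··a··> q2
  q2 = d.b.(0 | 0) | ··d··> q3
  q3 = b.(0 | 0) | ··b··> q4
  q4 = 0 | 0 | deadlocked
Coarsest stable partition (strong bisimilarity classes):
  B0 = {p0, q1}
  B1 = {p1, q2}
  B2 = {p2, q3}
  B3 = {p3, q4}
  B4 = {q0}
p0 ∈ B0, q0 ∈ B4 → different blocks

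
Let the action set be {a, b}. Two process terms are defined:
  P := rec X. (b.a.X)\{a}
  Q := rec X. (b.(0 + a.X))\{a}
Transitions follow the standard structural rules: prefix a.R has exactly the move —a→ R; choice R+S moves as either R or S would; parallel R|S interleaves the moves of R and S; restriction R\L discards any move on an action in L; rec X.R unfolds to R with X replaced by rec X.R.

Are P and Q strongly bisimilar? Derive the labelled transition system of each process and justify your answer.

bisimilar

Reachable graph of P (2 states):
  m0 = rec X. (b.a.X)\{a} ⊢ -b-> m1
  m1 = (a.(rec X. (b.a.X)\{a}))\{a} ⊢ stopped
Reachable graph of Q (2 states):
  n0 = rec X. (b.(0 + a.X))\{a} ⊢ -b-> n1
  n1 = (0 + a.(rec X. (b.(0 + a.X))\{a}))\{a} ⊢ stopped
Coarsest stable partition (strong bisimilarity classes):
  B0 = {m0, n0}
  B1 = {m1, n1}
m0 ∈ B0, n0 ∈ B0 → same block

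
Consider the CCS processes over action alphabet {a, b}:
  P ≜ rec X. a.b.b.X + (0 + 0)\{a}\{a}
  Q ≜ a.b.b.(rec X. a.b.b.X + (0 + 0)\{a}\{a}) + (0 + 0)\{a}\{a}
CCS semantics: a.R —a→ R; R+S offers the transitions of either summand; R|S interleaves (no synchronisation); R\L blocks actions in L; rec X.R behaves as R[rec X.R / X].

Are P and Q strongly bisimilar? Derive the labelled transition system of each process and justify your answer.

LTS(P): 3 reachable states
  p0 = rec X. a.b.b.X + (0 + 0)\{a}\{a} → =a=> p1
  p1 = b.b.(rec X. a.b.b.X + (0 + 0)\{a}\{a}) → =b=> p2
  p2 = b.(rec X. a.b.b.X + (0 + 0)\{a}\{a}) → =b=> p0
LTS(Q): 4 reachable states
  q0 = a.b.b.(rec X. a.b.b.X + (0 + 0)\{a}\{a}) + (0 + 0)\{a}\{a} → =a=> q1
  q1 = b.b.(rec X. a.b.b.X + (0 + 0)\{a}\{a}) → =b=> q2
  q2 = b.(rec X. a.b.b.X + (0 + 0)\{a}\{a}) → =b=> q3
  q3 = rec X. a.b.b.X + (0 + 0)\{a}\{a} → =a=> q1
Coarsest stable partition (strong bisimilarity classes):
  B0 = {p0, q0, q3}
  B1 = {p1, q1}
  B2 = {p2, q2}
p0 ∈ B0, q0 ∈ B0 → same block

bisimilar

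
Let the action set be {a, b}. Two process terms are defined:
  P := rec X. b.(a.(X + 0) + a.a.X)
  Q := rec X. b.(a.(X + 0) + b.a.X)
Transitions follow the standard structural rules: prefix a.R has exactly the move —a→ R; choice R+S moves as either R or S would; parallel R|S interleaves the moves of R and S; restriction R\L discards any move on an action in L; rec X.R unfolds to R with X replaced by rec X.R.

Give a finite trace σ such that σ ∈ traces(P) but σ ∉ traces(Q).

baa

LTS(P): 4 reachable states
  s0 = rec X. b.(a.(X + 0) + a.a.X) | ··b··> s1
  s1 = a.((rec X. b.(a.(X + 0) + a.a.X)) + 0) + a.a.(rec X. b.(a.(X + 0) + a.a.X)) | ··a··> s2, ··a··> s3
  s2 = (rec X. b.(a.(X + 0) + a.a.X)) + 0 | ··b··> s1
  s3 = a.(rec X. b.(a.(X + 0) + a.a.X)) | ··a··> s0
LTS(Q): 4 reachable states
  t0 = rec X. b.(a.(X + 0) + b.a.X) | ··b··> t1
  t1 = a.((rec X. b.(a.(X + 0) + b.a.X)) + 0) + b.a.(rec X. b.(a.(X + 0) + b.a.X)) | ··a··> t2, ··b··> t3
  t2 = (rec X. b.(a.(X + 0) + b.a.X)) + 0 | ··b··> t1
  t3 = a.(rec X. b.(a.(X + 0) + b.a.X)) | ··a··> t0
Trace ⟨baa⟩ through P, begin at {s0}:
  [1] b ⇒ {s1}
  [2] a ⇒ {s2, s3}
  [3] a ⇒ {s0}
  — P admits the full trace.
Trace ⟨baa⟩ through Q, begin at {t0}:
  [1] b ⇒ {t1}
  [2] a ⇒ {t2}
  [3] a ⇒ ∅ (Q stuck)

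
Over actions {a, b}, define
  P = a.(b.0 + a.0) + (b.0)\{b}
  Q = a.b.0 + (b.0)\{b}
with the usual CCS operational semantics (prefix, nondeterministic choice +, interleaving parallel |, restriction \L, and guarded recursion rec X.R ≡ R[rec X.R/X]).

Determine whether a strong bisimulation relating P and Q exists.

not bisimilar

P's transition system — 3 states:
  p0 = a.(b.0 + a.0) + (b.0)\{b} | —a→ p1
  p1 = b.0 + a.0 | —a→ p2, —b→ p2
  p2 = 0 | ∅
Q's transition system — 3 states:
  q0 = a.b.0 + (b.0)\{b} | —a→ q1
  q1 = b.0 | —b→ q2
  q2 = 0 | ∅
Partition-refinement fixed point:
  B0 = {p0}
  B1 = {p1}
  B2 = {p2, q2}
  B3 = {q0}
  B4 = {q1}
p0 ∈ B0, q0 ∈ B3 → different blocks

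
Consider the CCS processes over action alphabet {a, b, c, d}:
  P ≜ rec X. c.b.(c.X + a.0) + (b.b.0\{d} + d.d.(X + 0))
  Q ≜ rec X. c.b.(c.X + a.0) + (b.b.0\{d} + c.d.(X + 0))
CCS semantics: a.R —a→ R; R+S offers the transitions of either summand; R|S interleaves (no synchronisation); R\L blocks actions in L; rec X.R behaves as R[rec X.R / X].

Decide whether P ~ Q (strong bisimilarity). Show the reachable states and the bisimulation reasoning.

not bisimilar

P's transition system — 8 states:
  m0 = rec X. c.b.(c.X + a.0) + (b.b.0\{d} + d.d.(X + 0)) :: --b--▸ m1, --c--▸ m2, --d--▸ m3
  m1 = b.0\{d} :: --b--▸ m4
  m2 = b.(c.(rec X. c.b.(c.X + a.0) + (b.b.0\{d} + d.d.(X + 0))) + a.0) :: --b--▸ m5
  m3 = d.((rec X. c.b.(c.X + a.0) + (b.b.0\{d} + d.d.(X + 0))) + 0) :: --d--▸ m6
  m4 = 0\{d} :: deadlocked
  m5 = c.(rec X. c.b.(c.X + a.0) + (b.b.0\{d} + d.d.(X + 0))) + a.0 :: --a--▸ m7, --c--▸ m0
  m6 = (rec X. c.b.(c.X + a.0) + (b.b.0\{d} + d.d.(X + 0))) + 0 :: --b--▸ m1, --c--▸ m2, --d--▸ m3
  m7 = 0 :: deadlocked
Q's transition system — 8 states:
  n0 = rec X. c.b.(c.X + a.0) + (b.b.0\{d} + c.d.(X + 0)) :: --b--▸ n1, --c--▸ n2, --c--▸ n3
  n1 = b.0\{d} :: --b--▸ n4
  n2 = b.(c.(rec X. c.b.(c.X + a.0) + (b.b.0\{d} + c.d.(X + 0))) + a.0) :: --b--▸ n5
  n3 = d.((rec X. c.b.(c.X + a.0) + (b.b.0\{d} + c.d.(X + 0))) + 0) :: --d--▸ n6
  n4 = 0\{d} :: deadlocked
  n5 = c.(rec X. c.b.(c.X + a.0) + (b.b.0\{d} + c.d.(X + 0))) + a.0 :: --a--▸ n7, --c--▸ n0
  n6 = (rec X. c.b.(c.X + a.0) + (b.b.0\{d} + c.d.(X + 0))) + 0 :: --b--▸ n1, --c--▸ n2, --c--▸ n3
  n7 = 0 :: deadlocked
Bisimilarity quotient blocks:
  B0 = {m0, m6}
  B1 = {m2}
  B2 = {m5}
  B3 = {m4, m7, n4, n7}
  B4 = {m1, n1}
  B5 = {m3}
  B6 = {n0, n6}
  B7 = {n3}
  B8 = {n2}
  B9 = {n5}
m0 ∈ B0, n0 ∈ B6 → different blocks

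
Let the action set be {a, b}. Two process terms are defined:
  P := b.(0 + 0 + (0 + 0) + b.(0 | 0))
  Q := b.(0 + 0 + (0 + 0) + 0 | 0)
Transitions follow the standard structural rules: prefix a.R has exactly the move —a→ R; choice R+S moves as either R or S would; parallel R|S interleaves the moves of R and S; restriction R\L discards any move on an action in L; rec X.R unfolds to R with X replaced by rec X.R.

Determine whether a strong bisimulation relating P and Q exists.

not bisimilar

LTS(P): 3 reachable states
  u0 = b.(0 + 0 + (0 + 0) + b.(0 | 0)) | --b--▸ u1
  u1 = 0 + 0 + (0 + 0) + b.(0 | 0) | --b--▸ u2
  u2 = 0 | 0 | ∅
LTS(Q): 2 reachable states
  v0 = b.(0 + 0 + (0 + 0) + 0 | 0) | --b--▸ v1
  v1 = 0 + 0 + (0 + 0) + 0 | 0 | ∅
Bisimilarity quotient blocks:
  B0 = {u0}
  B1 = {u1, v0}
  B2 = {u2, v1}
u0 ∈ B0, v0 ∈ B1 → different blocks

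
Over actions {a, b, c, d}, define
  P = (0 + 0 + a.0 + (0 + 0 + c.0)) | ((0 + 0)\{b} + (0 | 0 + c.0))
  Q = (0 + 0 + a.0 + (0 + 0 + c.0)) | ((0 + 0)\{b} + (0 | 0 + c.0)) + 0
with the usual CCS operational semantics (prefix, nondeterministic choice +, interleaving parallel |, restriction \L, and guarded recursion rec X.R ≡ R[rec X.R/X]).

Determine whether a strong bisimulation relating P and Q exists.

YES

LTS(P): 4 reachable states
  m0 = (0 + 0 + a.0 + (0 + 0 + c.0)) | ((0 + 0)\{b} + (0 | 0 + c.0)) :: ··a··> m1, ··c··> m1, ··c··> m2
  m1 = 0 | ((0 + 0)\{b} + (0 | 0 + c.0)) :: ··c··> m3
  m2 = (0 + 0 + a.0 + (0 + 0 + c.0)) | 0 :: ··a··> m3, ··c··> m3
  m3 = 0 | 0 :: stopped
LTS(Q): 4 reachable states
  n0 = (0 + 0 + a.0 + (0 + 0 + c.0)) | ((0 + 0)\{b} + (0 | 0 + c.0)) + 0 :: ··a··> n1, ··c··> n1, ··c··> n2
  n1 = 0 | ((0 + 0)\{b} + (0 | 0 + c.0)) :: ··c··> n3
  n2 = (0 + 0 + a.0 + (0 + 0 + c.0)) | 0 :: ··a··> n3, ··c··> n3
  n3 = 0 | 0 :: stopped
Bisimilarity quotient blocks:
  B0 = {m0, n0}
  B1 = {m1, n1}
  B2 = {m3, n3}
  B3 = {m2, n2}
m0 ∈ B0, n0 ∈ B0 → same block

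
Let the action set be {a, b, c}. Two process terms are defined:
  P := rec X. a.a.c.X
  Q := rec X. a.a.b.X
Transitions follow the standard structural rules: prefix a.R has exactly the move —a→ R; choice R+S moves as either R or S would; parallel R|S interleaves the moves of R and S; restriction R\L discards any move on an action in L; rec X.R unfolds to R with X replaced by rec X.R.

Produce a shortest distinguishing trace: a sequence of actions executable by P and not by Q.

aac

P's transition system — 3 states:
  u0 = rec X. a.a.c.X | -a-> u1
  u1 = a.c.(rec X. a.a.c.X) | -a-> u2
  u2 = c.(rec X. a.a.c.X) | -c-> u0
Q's transition system — 3 states:
  v0 = rec X. a.a.b.X | -a-> v1
  v1 = a.b.(rec X. a.a.b.X) | -a-> v2
  v2 = b.(rec X. a.a.b.X) | -b-> v0
Executing aac from P (initial set {u0}):
  step 1 (a): {u1}
  step 2 (a): {u2}
  step 3 (c): {u0}
  — P admits the full trace.
Executing aac from Q (initial set {v0}):
  step 1 (a): {v1}
  step 2 (a): {v2}
  step 3 (c): no successor for Q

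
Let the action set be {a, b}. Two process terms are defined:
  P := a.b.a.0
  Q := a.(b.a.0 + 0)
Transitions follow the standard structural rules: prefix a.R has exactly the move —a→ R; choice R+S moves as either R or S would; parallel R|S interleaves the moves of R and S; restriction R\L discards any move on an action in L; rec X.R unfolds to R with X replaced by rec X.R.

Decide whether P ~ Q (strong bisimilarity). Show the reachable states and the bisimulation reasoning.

YES

Reachable graph of P (4 states):
  s0 = a.b.a.0 has moves ··a··> s1
  s1 = b.a.0 has moves ··b··> s2
  s2 = a.0 has moves ··a··> s3
  s3 = 0 has moves deadlocked
Reachable graph of Q (4 states):
  t0 = a.(b.a.0 + 0) has moves ··a··> t1
  t1 = b.a.0 + 0 has moves ··b··> t2
  t2 = a.0 has moves ··a··> t3
  t3 = 0 has moves deadlocked
Partition-refinement fixed point:
  B0 = {s0, t0}
  B1 = {s1, t1}
  B2 = {s2, t2}
  B3 = {s3, t3}
s0 ∈ B0, t0 ∈ B0 → same block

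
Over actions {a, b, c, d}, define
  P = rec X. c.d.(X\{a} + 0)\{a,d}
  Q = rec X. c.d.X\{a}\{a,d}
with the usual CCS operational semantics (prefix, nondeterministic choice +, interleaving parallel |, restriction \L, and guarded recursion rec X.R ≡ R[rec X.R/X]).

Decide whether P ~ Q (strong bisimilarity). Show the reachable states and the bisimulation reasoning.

P's transition system — 4 states:
  u0 = rec X. c.d.(X\{a} + 0)\{a,d} | —c→ u1
  u1 = d.((rec X. c.d.(X\{a} + 0)\{a,d})\{a} + 0)\{a,d} | —d→ u2
  u2 = ((rec X. c.d.(X\{a} + 0)\{a,d})\{a} + 0)\{a,d} | —c→ u3
  u3 = (d.((rec X. c.d.(X\{a} + 0)\{a,d})\{a} + 0)\{a,d})\{a}\{a,d} | deadlocked
Q's transition system — 4 states:
  v0 = rec X. c.d.X\{a}\{a,d} | —c→ v1
  v1 = d.(rec X. c.d.X\{a}\{a,d})\{a}\{a,d} | —d→ v2
  v2 = (rec X. c.d.X\{a}\{a,d})\{a}\{a,d} | —c→ v3
  v3 = (d.(rec X. c.d.X\{a}\{a,d})\{a}\{a,d})\{a}\{a,d} | deadlocked
Bisimilarity quotient blocks:
  B0 = {u0, v0}
  B1 = {u1, v1}
  B2 = {u2, v2}
  B3 = {u3, v3}
u0 ∈ B0, v0 ∈ B0 → same block

bisimilar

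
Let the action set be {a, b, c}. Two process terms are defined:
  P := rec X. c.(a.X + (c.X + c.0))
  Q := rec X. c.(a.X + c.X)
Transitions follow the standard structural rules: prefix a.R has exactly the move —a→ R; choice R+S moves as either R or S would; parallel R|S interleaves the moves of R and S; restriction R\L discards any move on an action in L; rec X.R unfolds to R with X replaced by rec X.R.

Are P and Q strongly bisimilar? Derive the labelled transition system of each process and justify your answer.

NO

LTS(P): 3 reachable states
  s0 = rec X. c.(a.X + (c.X + c.0)) ⊢ --c--▸ s1
  s1 = a.(rec X. c.(a.X + (c.X + c.0))) + (c.(rec X. c.(a.X + (c.X + c.0))) + c.0) ⊢ --a--▸ s0, --c--▸ s0, --c--▸ s2
  s2 = 0 ⊢ deadlocked
LTS(Q): 2 reachable states
  t0 = rec X. c.(a.X + c.X) ⊢ --c--▸ t1
  t1 = a.(rec X. c.(a.X + c.X)) + c.(rec X. c.(a.X + c.X)) ⊢ --a--▸ t0, --c--▸ t0
Partition-refinement fixed point:
  B0 = {s0}
  B1 = {s1}
  B2 = {s2}
  B3 = {t0}
  B4 = {t1}
s0 ∈ B0, t0 ∈ B3 → different blocks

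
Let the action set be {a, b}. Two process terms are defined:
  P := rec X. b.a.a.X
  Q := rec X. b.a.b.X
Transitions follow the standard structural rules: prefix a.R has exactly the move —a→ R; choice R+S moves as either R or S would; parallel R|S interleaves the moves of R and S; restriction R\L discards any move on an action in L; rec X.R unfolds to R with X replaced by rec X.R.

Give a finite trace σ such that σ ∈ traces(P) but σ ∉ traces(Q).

Reachable graph of P (3 states):
  m0 = rec X. b.a.a.X ⊢ ··b··> m1
  m1 = a.a.(rec X. b.a.a.X) ⊢ ··a··> m2
  m2 = a.(rec X. b.a.a.X) ⊢ ··a··> m0
Reachable graph of Q (3 states):
  n0 = rec X. b.a.b.X ⊢ ··b··> n1
  n1 = a.b.(rec X. b.a.b.X) ⊢ ··a··> n2
  n2 = b.(rec X. b.a.b.X) ⊢ ··b··> n0
Trace ⟨baa⟩ through P, begin at {m0}:
  [1] b ⇒ {m1}
  [2] a ⇒ {m2}
  [3] a ⇒ {m0}
  P completes σ.
Trace ⟨baa⟩ through Q, begin at {n0}:
  [1] b ⇒ {n1}
  [2] a ⇒ {n2}
  [3] a ⇒ no successor for Q

baa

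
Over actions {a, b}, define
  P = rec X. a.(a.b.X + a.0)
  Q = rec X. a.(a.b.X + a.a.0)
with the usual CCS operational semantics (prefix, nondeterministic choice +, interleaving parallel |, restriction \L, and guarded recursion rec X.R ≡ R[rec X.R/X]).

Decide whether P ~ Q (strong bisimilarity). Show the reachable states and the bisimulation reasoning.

LTS(P): 4 reachable states
  m0 = rec X. a.(a.b.X + a.0) | ··a··> m1
  m1 = a.b.(rec X. a.(a.b.X + a.0)) + a.0 | ··a··> m2, ··a··> m3
  m2 = 0 | deadlocked
  m3 = b.(rec X. a.(a.b.X + a.0)) | ··b··> m0
LTS(Q): 5 reachable states
  n0 = rec X. a.(a.b.X + a.a.0) | ··a··> n1
  n1 = a.b.(rec X. a.(a.b.X + a.a.0)) + a.a.0 | ··a··> n2, ··a··> n3
  n2 = a.0 | ··a··> n4
  n3 = b.(rec X. a.(a.b.X + a.a.0)) | ··b··> n0
  n4 = 0 | deadlocked
Bisimilarity quotient blocks:
  B0 = {m0}
  B1 = {m1}
  B2 = {m3}
  B3 = {m2, n4}
  B4 = {n0}
  B5 = {n1}
  B6 = {n3}
  B7 = {n2}
m0 ∈ B0, n0 ∈ B4 → different blocks

P ≁ Q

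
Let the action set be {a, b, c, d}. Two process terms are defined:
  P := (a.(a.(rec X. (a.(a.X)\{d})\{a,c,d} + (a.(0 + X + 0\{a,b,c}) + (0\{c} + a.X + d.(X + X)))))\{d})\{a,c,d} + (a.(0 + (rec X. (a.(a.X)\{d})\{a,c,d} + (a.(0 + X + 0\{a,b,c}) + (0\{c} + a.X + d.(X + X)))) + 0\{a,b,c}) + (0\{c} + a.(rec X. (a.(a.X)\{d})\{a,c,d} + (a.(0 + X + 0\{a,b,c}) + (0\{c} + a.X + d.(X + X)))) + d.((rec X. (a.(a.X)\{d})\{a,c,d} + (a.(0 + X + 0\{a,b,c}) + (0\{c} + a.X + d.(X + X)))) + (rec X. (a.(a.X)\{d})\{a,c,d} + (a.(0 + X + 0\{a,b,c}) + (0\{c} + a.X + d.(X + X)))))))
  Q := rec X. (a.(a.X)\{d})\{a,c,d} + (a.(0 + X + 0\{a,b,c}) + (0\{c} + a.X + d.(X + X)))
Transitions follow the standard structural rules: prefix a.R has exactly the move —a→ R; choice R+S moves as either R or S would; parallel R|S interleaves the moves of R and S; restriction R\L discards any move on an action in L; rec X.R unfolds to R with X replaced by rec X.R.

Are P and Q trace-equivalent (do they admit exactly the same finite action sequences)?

P's transition system — 4 states:
  p0 = (a.(a.(rec X. (a.(a.X)\{d})\{a,c,d} + (a.(0 + X + 0\{a,b,c}) + (0\{c} + a.X + d.(X + X)))))\{d})\{a,c,d} + (a.(0 + (rec X. (a.(a.X)\{d})\{a,c,d} + (a.(0 + X + 0\{a,b,c}) + (0\{c} + a.X + d.(X + X)))) + 0\{a,b,c}) + (0\{c} + a.(rec X. (a.(a.X)\{d})\{a,c,d} + (a.(0 + X + 0\{a,b,c}) + (0\{c} + a.X + d.(X + X)))) + d.((rec X. (a.(a.X)\{d})\{a,c,d} + (a.(0 + X + 0\{a,b,c}) + (0\{c} + a.X + d.(X + X)))) + (rec X. (a.(a.X)\{d})\{a,c,d} + (a.(0 + X + 0\{a,b,c}) + (0\{c} + a.X + d.(X + X))))))) :: =a=> p1, =a=> p2, =d=> p3
  p1 = 0 + (rec X. (a.(a.X)\{d})\{a,c,d} + (a.(0 + X + 0\{a,b,c}) + (0\{c} + a.X + d.(X + X)))) + 0\{a,b,c} :: =a=> p1, =a=> p2, =d=> p3
  p2 = rec X. (a.(a.X)\{d})\{a,c,d} + (a.(0 + X + 0\{a,b,c}) + (0\{c} + a.X + d.(X + X))) :: =a=> p1, =a=> p2, =d=> p3
  p3 = (rec X. (a.(a.X)\{d})\{a,c,d} + (a.(0 + X + 0\{a,b,c}) + (0\{c} + a.X + d.(X + X)))) + (rec X. (a.(a.X)\{d})\{a,c,d} + (a.(0 + X + 0\{a,b,c}) + (0\{c} + a.X + d.(X + X)))) :: =a=> p1, =a=> p2, =d=> p3
Q's transition system — 3 states:
  q0 = rec X. (a.(a.X)\{d})\{a,c,d} + (a.(0 + X + 0\{a,b,c}) + (0\{c} + a.X + d.(X + X))) :: =a=> q0, =a=> q1, =d=> q2
  q1 = 0 + (rec X. (a.(a.X)\{d})\{a,c,d} + (a.(0 + X + 0\{a,b,c}) + (0\{c} + a.X + d.(X + X)))) + 0\{a,b,c} :: =a=> q0, =a=> q1, =d=> q2
  q2 = (rec X. (a.(a.X)\{d})\{a,c,d} + (a.(0 + X + 0\{a,b,c}) + (0\{c} + a.X + d.(X + X)))) + (rec X. (a.(a.X)\{d})\{a,c,d} + (a.(0 + X + 0\{a,b,c}) + (0\{c} + a.X + d.(X + X)))) :: =a=> q0, =a=> q1, =d=> q2
Bisimilarity quotient blocks:
  B0 = {p0, p1, p2, p3, q0, q1, q2}
p0 ∈ B0, q0 ∈ B0 → same block
Bisimilar ⇒ trace-equivalent.

traces(P) = traces(Q)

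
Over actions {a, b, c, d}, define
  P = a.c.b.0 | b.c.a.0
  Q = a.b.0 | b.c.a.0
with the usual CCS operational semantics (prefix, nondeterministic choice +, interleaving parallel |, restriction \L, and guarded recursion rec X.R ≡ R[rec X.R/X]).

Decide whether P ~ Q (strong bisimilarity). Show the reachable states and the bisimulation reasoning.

LTS(P): 16 reachable states
  s0 = a.c.b.0 | b.c.a.0 has moves —a→ s1, —b→ s2
  s1 = c.b.0 | b.c.a.0 has moves —b→ s3, —c→ s4
  s2 = a.c.b.0 | c.a.0 has moves —a→ s3, —c→ s5
  s3 = c.b.0 | c.a.0 has moves —c→ s6, —c→ s7
  s4 = b.0 | b.c.a.0 has moves —b→ s6, —b→ s8
  s5 = a.c.b.0 | a.0 has moves —a→ s7, —a→ s9
  s6 = b.0 | c.a.0 has moves —b→ s10, —c→ s11
  s7 = c.b.0 | a.0 has moves —a→ s12, —c→ s11
  s8 = 0 | b.c.a.0 has moves —b→ s10
  s9 = a.c.b.0 | 0 has moves —a→ s12
  s10 = 0 | c.a.0 has moves —c→ s13
  s11 = b.0 | a.0 has moves —a→ s14, —b→ s13
  s12 = c.b.0 | 0 has moves —c→ s14
  s13 = 0 | a.0 has moves —a→ s15
  s14 = b.0 | 0 has moves —b→ s15
  s15 = 0 | 0 has moves ∅
LTS(Q): 12 reachable states
  t0 = a.b.0 | b.c.a.0 has moves —a→ t1, —b→ t2
  t1 = b.0 | b.c.a.0 has moves —b→ t3, —b→ t4
  t2 = a.b.0 | c.a.0 has moves —a→ t4, —c→ t5
  t3 = 0 | b.c.a.0 has moves —b→ t6
  t4 = b.0 | c.a.0 has moves —b→ t6, —c→ t7
  t5 = a.b.0 | a.0 has moves —a→ t7, —a→ t8
  t6 = 0 | c.a.0 has moves —c→ t9
  t7 = b.0 | a.0 has moves —a→ t10, —b→ t9
  t8 = a.b.0 | 0 has moves —a→ t10
  t9 = 0 | a.0 has moves —a→ t11
  t10 = b.0 | 0 has moves —b→ t11
  t11 = 0 | 0 has moves ∅
Bisimilarity quotient blocks:
  B0 = {s0}
  B1 = {s2}
  B2 = {s5}
  B3 = {s7}
  B4 = {s11, t7}
  B5 = {s13, t9}
  B6 = {s15, t11}
  B7 = {s14, t10}
  B8 = {s12}
  B9 = {s9}
  B10 = {s3}
  B11 = {s6, t4}
  B12 = {s10, t6}
  B13 = {s1}
  B14 = {s4, t1}
  B15 = {s8, t3}
  B16 = {t0}
  B17 = {t2}
  B18 = {t5}
  B19 = {t8}
s0 ∈ B0, t0 ∈ B16 → different blocks

not bisimilar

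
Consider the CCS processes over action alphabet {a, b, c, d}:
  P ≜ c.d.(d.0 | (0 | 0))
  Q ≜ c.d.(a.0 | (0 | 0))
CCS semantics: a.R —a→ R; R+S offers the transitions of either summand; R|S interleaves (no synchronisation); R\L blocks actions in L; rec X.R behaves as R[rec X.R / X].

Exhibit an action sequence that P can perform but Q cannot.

Reachable graph of P (4 states):
  s0 = c.d.(d.0 | (0 | 0)) :: ··c··> s1
  s1 = d.(d.0 | (0 | 0)) :: ··d··> s2
  s2 = d.0 | (0 | 0) :: ··d··> s3
  s3 = 0 | (0 | 0) :: (no moves)
Reachable graph of Q (4 states):
  t0 = c.d.(a.0 | (0 | 0)) :: ··c··> t1
  t1 = d.(a.0 | (0 | 0)) :: ··d··> t2
  t2 = a.0 | (0 | 0) :: ··a··> t3
  t3 = 0 | (0 | 0) :: (no moves)
Executing cdd from P (initial set {s0}):
  after c @ step 1: {s1}
  after d @ step 2: {s2}
  after d @ step 3: {s3}
  ✓ P
Executing cdd from Q (initial set {t0}):
  after c @ step 1: {t1}
  after d @ step 2: {t2}
  after d @ step 3: ∅  — Q cannot continue

cdd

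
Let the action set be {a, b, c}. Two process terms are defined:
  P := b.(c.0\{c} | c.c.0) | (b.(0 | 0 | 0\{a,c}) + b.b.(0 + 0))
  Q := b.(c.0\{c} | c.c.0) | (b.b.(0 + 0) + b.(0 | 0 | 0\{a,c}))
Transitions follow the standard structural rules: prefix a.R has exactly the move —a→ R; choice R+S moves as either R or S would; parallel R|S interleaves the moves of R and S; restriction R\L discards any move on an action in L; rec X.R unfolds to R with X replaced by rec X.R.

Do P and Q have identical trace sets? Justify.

trace-equivalent

Reachable graph of P (28 states):
  u0 = b.(c.0\{c} | c.c.0) | (b.(0 | 0 | 0\{a,c}) + b.b.(0 + 0)) has moves =b=> u1, =b=> u2, =b=> u3
  u1 = b.(c.0\{c} | c.c.0) | (0 | 0 | 0\{a,c}) has moves =b=> u4
  u2 = b.(c.0\{c} | c.c.0) | b.(0 + 0) has moves =b=> u5, =b=> u6
  u3 = c.0\{c} | c.c.0 | (b.(0 | 0 | 0\{a,c}) + b.b.(0 + 0)) has moves =b=> u4, =b=> u6, =c=> u7, =c=> u8
  u4 = c.0\{c} | c.c.0 | (0 | 0 | 0\{a,c}) has moves =c=> u10, =c=> u9
  u5 = b.(c.0\{c} | c.c.0) | (0 + 0) has moves =b=> u11
  u6 = c.0\{c} | c.c.0 | b.(0 + 0) has moves =b=> u11, =c=> u12, =c=> u13
  u7 = 0\{c} | c.c.0 | (b.(0 | 0 | 0\{a,c}) + b.b.(0 + 0)) has moves =b=> u12, =b=> u9, =c=> u14
  u8 = c.0\{c} | c.0 | (b.(0 | 0 | 0\{a,c}) + b.b.(0 + 0)) has moves =b=> u10, =b=> u13, =c=> u14, =c=> u15
  u9 = 0\{c} | c.c.0 | (0 | 0 | 0\{a,c}) has moves =c=> u16
  u10 = c.0\{c} | c.0 | (0 | 0 | 0\{a,c}) has moves =c=> u16, =c=> u17
  u11 = c.0\{c} | c.c.0 | (0 + 0) has moves =c=> u18, =c=> u19
  u12 = 0\{c} | c.c.0 | b.(0 + 0) has moves =b=> u18, =c=> u20
  u13 = c.0\{c} | c.0 | b.(0 + 0) has moves =b=> u19, =c=> u20, =c=> u21
  u14 = 0\{c} | c.0 | (b.(0 | 0 | 0\{a,c}) + b.b.(0 + 0)) has moves =b=> u16, =b=> u20, =c=> u22
  u15 = c.0\{c} | 0 | (b.(0 | 0 | 0\{a,c}) + b.b.(0 + 0)) has moves =b=> u17, =b=> u21, =c=> u22
  u16 = 0\{c} | c.0 | (0 | 0 | 0\{a,c}) has moves =c=> u23
  u17 = c.0\{c} | 0 | (0 | 0 | 0\{a,c}) has moves =c=> u23
  u18 = 0\{c} | c.c.0 | (0 + 0) has moves =c=> u24
  u19 = c.0\{c} | c.0 | (0 + 0) has moves =c=> u24, =c=> u25
  u20 = 0\{c} | c.0 | b.(0 + 0) has moves =b=> u24, =c=> u26
  u21 = c.0\{c} | 0 | b.(0 + 0) has moves =b=> u25, =c=> u26
  u22 = 0\{c} | 0 | (b.(0 | 0 | 0\{a,c}) + b.b.(0 + 0)) has moves =b=> u23, =b=> u26
  u23 = 0\{c} | 0 | (0 | 0 | 0\{a,c}) has moves (no moves)
  u24 = 0\{c} | c.0 | (0 + 0) has moves =c=> u27
  u25 = c.0\{c} | 0 | (0 + 0) has moves =c=> u27
  u26 = 0\{c} | 0 | b.(0 + 0) has moves =b=> u27
  u27 = 0\{c} | 0 | (0 + 0) has moves (no moves)
Reachable graph of Q (28 states):
  v0 = b.(c.0\{c} | c.c.0) | (b.b.(0 + 0) + b.(0 | 0 | 0\{a,c})) has moves =b=> v1, =b=> v2, =b=> v3
  v1 = b.(c.0\{c} | c.c.0) | (0 | 0 | 0\{a,c}) has moves =b=> v4
  v2 = b.(c.0\{c} | c.c.0) | b.(0 + 0) has moves =b=> v5, =b=> v6
  v3 = c.0\{c} | c.c.0 | (b.b.(0 + 0) + b.(0 | 0 | 0\{a,c})) has moves =b=> v4, =b=> v6, =c=> v7, =c=> v8
  v4 = c.0\{c} | c.c.0 | (0 | 0 | 0\{a,c}) has moves =c=> v10, =c=> v9
  v5 = b.(c.0\{c} | c.c.0) | (0 + 0) has moves =b=> v11
  v6 = c.0\{c} | c.c.0 | b.(0 + 0) has moves =b=> v11, =c=> v12, =c=> v13
  v7 = 0\{c} | c.c.0 | (b.b.(0 + 0) + b.(0 | 0 | 0\{a,c})) has moves =b=> v12, =b=> v9, =c=> v14
  v8 = c.0\{c} | c.0 | (b.b.(0 + 0) + b.(0 | 0 | 0\{a,c})) has moves =b=> v10, =b=> v13, =c=> v14, =c=> v15
  v9 = 0\{c} | c.c.0 | (0 | 0 | 0\{a,c}) has moves =c=> v16
  v10 = c.0\{c} | c.0 | (0 | 0 | 0\{a,c}) has moves =c=> v16, =c=> v17
  v11 = c.0\{c} | c.c.0 | (0 + 0) has moves =c=> v18, =c=> v19
  v12 = 0\{c} | c.c.0 | b.(0 + 0) has moves =b=> v18, =c=> v20
  v13 = c.0\{c} | c.0 | b.(0 + 0) has moves =b=> v19, =c=> v20, =c=> v21
  v14 = 0\{c} | c.0 | (b.b.(0 + 0) + b.(0 | 0 | 0\{a,c})) has moves =b=> v16, =b=> v20, =c=> v22
  v15 = c.0\{c} | 0 | (b.b.(0 + 0) + b.(0 | 0 | 0\{a,c})) has moves =b=> v17, =b=> v21, =c=> v22
  v16 = 0\{c} | c.0 | (0 | 0 | 0\{a,c}) has moves =c=> v23
  v17 = c.0\{c} | 0 | (0 | 0 | 0\{a,c}) has moves =c=> v23
  v18 = 0\{c} | c.c.0 | (0 + 0) has moves =c=> v24
  v19 = c.0\{c} | c.0 | (0 + 0) has moves =c=> v24, =c=> v25
  v20 = 0\{c} | c.0 | b.(0 + 0) has moves =b=> v24, =c=> v26
  v21 = c.0\{c} | 0 | b.(0 + 0) has moves =b=> v25, =c=> v26
  v22 = 0\{c} | 0 | (b.b.(0 + 0) + b.(0 | 0 | 0\{a,c})) has moves =b=> v23, =b=> v26
  v23 = 0\{c} | 0 | (0 | 0 | 0\{a,c}) has moves (no moves)
  v24 = 0\{c} | c.0 | (0 + 0) has moves =c=> v27
  v25 = c.0\{c} | 0 | (0 + 0) has moves =c=> v27
  v26 = 0\{c} | 0 | b.(0 + 0) has moves =b=> v27
  v27 = 0\{c} | 0 | (0 + 0) has moves (no moves)
Bisimilarity quotient blocks:
  B0 = {u0, v0}
  B1 = {u2, v2}
  B2 = {u6, v6}
  B3 = {u12, u13, v12, v13}
  B4 = {u10, u18, u19, u9, v10, v18, v19, v9}
  B5 = {u16, u17, u24, u25, v16, v17, v24, v25}
  B6 = {u23, u27, v23, v27}
  B7 = {u20, u21, v20, v21}
  B8 = {u26, v26}
  B9 = {u11, u4, v11, v4}
  B10 = {u1, u5, v1, v5}
  B11 = {u3, v3}
  B12 = {u7, u8, v7, v8}
  B13 = {u14, u15, v14, v15}
  B14 = {u22, v22}
u0 ∈ B0, v0 ∈ B0 → same block
Bisimilar ⇒ trace-equivalent.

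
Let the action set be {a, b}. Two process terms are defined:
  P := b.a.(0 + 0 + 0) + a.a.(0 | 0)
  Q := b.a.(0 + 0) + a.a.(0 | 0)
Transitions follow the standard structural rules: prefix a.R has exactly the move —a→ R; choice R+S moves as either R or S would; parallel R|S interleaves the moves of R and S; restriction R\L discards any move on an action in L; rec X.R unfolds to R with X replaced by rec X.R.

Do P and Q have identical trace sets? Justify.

trace-equivalent

LTS(P): 5 reachable states
  m0 = b.a.(0 + 0 + 0) + a.a.(0 | 0) → =a=> m1, =b=> m2
  m1 = a.(0 | 0) → =a=> m3
  m2 = a.(0 + 0 + 0) → =a=> m4
  m3 = 0 | 0 → deadlocked
  m4 = 0 + 0 + 0 → deadlocked
LTS(Q): 5 reachable states
  n0 = b.a.(0 + 0) + a.a.(0 | 0) → =a=> n1, =b=> n2
  n1 = a.(0 | 0) → =a=> n3
  n2 = a.(0 + 0) → =a=> n4
  n3 = 0 | 0 → deadlocked
  n4 = 0 + 0 → deadlocked
Coarsest stable partition (strong bisimilarity classes):
  B0 = {m0, n0}
  B1 = {m1, m2, n1, n2}
  B2 = {m3, m4, n3, n4}
m0 ∈ B0, n0 ∈ B0 → same block
Bisimilar ⇒ trace-equivalent.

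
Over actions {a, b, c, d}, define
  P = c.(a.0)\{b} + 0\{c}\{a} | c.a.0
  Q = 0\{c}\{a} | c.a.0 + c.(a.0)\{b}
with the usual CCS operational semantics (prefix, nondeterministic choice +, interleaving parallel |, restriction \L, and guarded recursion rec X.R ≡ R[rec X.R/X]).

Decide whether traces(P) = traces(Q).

Reachable graph of P (5 states):
  p0 = c.(a.0)\{b} + 0\{c}\{a} | c.a.0 :: —c→ p1, —c→ p2
  p1 = (a.0)\{b} :: —a→ p3
  p2 = 0\{c}\{a} | a.0 :: —a→ p4
  p3 = 0\{b} :: (no moves)
  p4 = 0\{c}\{a} | 0 :: (no moves)
Reachable graph of Q (5 states):
  q0 = 0\{c}\{a} | c.a.0 + c.(a.0)\{b} :: —c→ q1, —c→ q2
  q1 = (a.0)\{b} :: —a→ q3
  q2 = 0\{c}\{a} | a.0 :: —a→ q4
  q3 = 0\{b} :: (no moves)
  q4 = 0\{c}\{a} | 0 :: (no moves)
Coarsest stable partition (strong bisimilarity classes):
  B0 = {p0, q0}
  B1 = {p1, p2, q1, q2}
  B2 = {p3, p4, q3, q4}
p0 ∈ B0, q0 ∈ B0 → same block
Bisimilar ⇒ trace-equivalent.

traces(P) = traces(Q)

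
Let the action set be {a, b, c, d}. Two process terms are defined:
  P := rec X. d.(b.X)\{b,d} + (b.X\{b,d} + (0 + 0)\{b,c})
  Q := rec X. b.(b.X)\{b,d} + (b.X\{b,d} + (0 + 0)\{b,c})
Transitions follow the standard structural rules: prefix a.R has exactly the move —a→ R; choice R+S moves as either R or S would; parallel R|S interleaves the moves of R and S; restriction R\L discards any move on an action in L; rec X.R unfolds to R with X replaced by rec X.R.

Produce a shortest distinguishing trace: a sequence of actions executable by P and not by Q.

LTS(P): 3 reachable states
  p0 = rec X. d.(b.X)\{b,d} + (b.X\{b,d} + (0 + 0)\{b,c}) ⊢ =b=> p1, =d=> p2
  p1 = (rec X. d.(b.X)\{b,d} + (b.X\{b,d} + (0 + 0)\{b,c}))\{b,d} ⊢ ·
  p2 = (b.(rec X. d.(b.X)\{b,d} + (b.X\{b,d} + (0 + 0)\{b,c})))\{b,d} ⊢ ·
LTS(Q): 3 reachable states
  q0 = rec X. b.(b.X)\{b,d} + (b.X\{b,d} + (0 + 0)\{b,c}) ⊢ =b=> q1, =b=> q2
  q1 = (b.(rec X. b.(b.X)\{b,d} + (b.X\{b,d} + (0 + 0)\{b,c})))\{b,d} ⊢ ·
  q2 = (rec X. b.(b.X)\{b,d} + (b.X\{b,d} + (0 + 0)\{b,c}))\{b,d} ⊢ ·
Trace ⟨d⟩ through P, begin at {p0}:
  after d @ step 1: {p2}
  P completes σ.
Trace ⟨d⟩ through Q, begin at {q0}:
  after d @ step 1: no successor for Q

d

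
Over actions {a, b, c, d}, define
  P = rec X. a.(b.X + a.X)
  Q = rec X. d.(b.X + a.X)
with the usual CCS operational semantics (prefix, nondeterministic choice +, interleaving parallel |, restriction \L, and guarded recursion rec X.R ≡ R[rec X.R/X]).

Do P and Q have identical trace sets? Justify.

LTS(P): 2 reachable states
  u0 = rec X. a.(b.X + a.X) :: —a→ u1
  u1 = b.(rec X. a.(b.X + a.X)) + a.(rec X. a.(b.X + a.X)) :: —a→ u0, —b→ u0
LTS(Q): 2 reachable states
  v0 = rec X. d.(b.X + a.X) :: —d→ v1
  v1 = b.(rec X. d.(b.X + a.X)) + a.(rec X. d.(b.X + a.X)) :: —a→ v0, —b→ v0
Executing a from P (initial set {u0}):
  after a @ step 1: {u1}
  ✓ P
Executing a from Q (initial set {v0}):
  after a @ step 1: no successor for Q

trace-distinct — witness ⟨a⟩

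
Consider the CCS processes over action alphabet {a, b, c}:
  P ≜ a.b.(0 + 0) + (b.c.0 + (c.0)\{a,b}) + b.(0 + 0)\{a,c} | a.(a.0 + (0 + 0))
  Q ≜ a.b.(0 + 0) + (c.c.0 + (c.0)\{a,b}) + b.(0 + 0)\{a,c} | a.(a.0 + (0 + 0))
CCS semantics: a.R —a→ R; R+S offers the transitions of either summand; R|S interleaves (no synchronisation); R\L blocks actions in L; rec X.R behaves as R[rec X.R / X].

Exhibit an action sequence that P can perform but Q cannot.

bc

Reachable graph of P (11 states):
  u0 = a.b.(0 + 0) + (b.c.0 + (c.0)\{a,b}) + b.(0 + 0)\{a,c} | a.(a.0 + (0 + 0)) | ··a··> u1, ··a··> u2, ··b··> u3, ··b··> u4, ··c··> u5
  u1 = b.(0 + 0) | ··b··> u6
  u2 = b.(0 + 0)\{a,c} | (a.0 + (0 + 0)) | ··a··> u7, ··b··> u8
  u3 = (0 + 0)\{a,c} | a.(a.0 + (0 + 0)) | ··a··> u8
  u4 = c.0 | ··c··> u9
  u5 = 0\{a,b} | (no moves)
  u6 = 0 + 0 | (no moves)
  u7 = b.(0 + 0)\{a,c} | 0 | ··b··> u10
  u8 = (0 + 0)\{a,c} | (a.0 + (0 + 0)) | ··a··> u10
  u9 = 0 | (no moves)
  u10 = (0 + 0)\{a,c} | 0 | (no moves)
Reachable graph of Q (11 states):
  v0 = a.b.(0 + 0) + (c.c.0 + (c.0)\{a,b}) + b.(0 + 0)\{a,c} | a.(a.0 + (0 + 0)) | ··a··> v1, ··a··> v2, ··b··> v3, ··c··> v4, ··c··> v5
  v1 = b.(0 + 0) | ··b··> v6
  v2 = b.(0 + 0)\{a,c} | (a.0 + (0 + 0)) | ··a··> v7, ··b··> v8
  v3 = (0 + 0)\{a,c} | a.(a.0 + (0 + 0)) | ··a··> v8
  v4 = 0\{a,b} | (no moves)
  v5 = c.0 | ··c··> v9
  v6 = 0 + 0 | (no moves)
  v7 = b.(0 + 0)\{a,c} | 0 | ··b··> v10
  v8 = (0 + 0)\{a,c} | (a.0 + (0 + 0)) | ··a··> v10
  v9 = 0 | (no moves)
  v10 = (0 + 0)\{a,c} | 0 | (no moves)
Run σ = ⟨bc⟩ on P: start {u0}
  step 1 (b): {u3, u4}
  step 2 (c): {u9}
  — P admits the full trace.
Run σ = ⟨bc⟩ on Q: start {v0}
  step 1 (b): {v3}
  step 2 (c): no successor for Q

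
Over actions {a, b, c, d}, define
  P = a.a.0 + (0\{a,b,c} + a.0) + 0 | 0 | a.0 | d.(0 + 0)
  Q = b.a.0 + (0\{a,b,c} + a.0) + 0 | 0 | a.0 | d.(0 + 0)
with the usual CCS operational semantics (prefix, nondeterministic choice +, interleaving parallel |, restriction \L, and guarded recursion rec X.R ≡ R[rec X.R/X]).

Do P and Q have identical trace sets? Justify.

P's transition system — 6 states:
  s0 = a.a.0 + (0\{a,b,c} + a.0) + 0 | 0 | a.0 | d.(0 + 0) → =a=> s1, =a=> s2, =a=> s3, =d=> s4
  s1 = 0 → (no moves)
  s2 = 0 | 0 | 0 | d.(0 + 0) → =d=> s5
  s3 = a.0 → =a=> s1
  s4 = 0 | 0 | a.0 | (0 + 0) → =a=> s5
  s5 = 0 | 0 | 0 | (0 + 0) → (no moves)
Q's transition system — 6 states:
  t0 = b.a.0 + (0\{a,b,c} + a.0) + 0 | 0 | a.0 | d.(0 + 0) → =a=> t1, =a=> t2, =b=> t3, =d=> t4
  t1 = 0 → (no moves)
  t2 = 0 | 0 | 0 | d.(0 + 0) → =d=> t5
  t3 = a.0 → =a=> t1
  t4 = 0 | 0 | a.0 | (0 + 0) → =a=> t5
  t5 = 0 | 0 | 0 | (0 + 0) → (no moves)
Run σ = ⟨aa⟩ on P: start {s0}
  step 1 (a): {s1, s2, s3}
  step 2 (a): {s1}
  ✓ P
Run σ = ⟨aa⟩ on Q: start {t0}
  step 1 (a): {t1, t2}
  step 2 (a): ∅ (Q stuck)

trace-distinct — witness ⟨aa⟩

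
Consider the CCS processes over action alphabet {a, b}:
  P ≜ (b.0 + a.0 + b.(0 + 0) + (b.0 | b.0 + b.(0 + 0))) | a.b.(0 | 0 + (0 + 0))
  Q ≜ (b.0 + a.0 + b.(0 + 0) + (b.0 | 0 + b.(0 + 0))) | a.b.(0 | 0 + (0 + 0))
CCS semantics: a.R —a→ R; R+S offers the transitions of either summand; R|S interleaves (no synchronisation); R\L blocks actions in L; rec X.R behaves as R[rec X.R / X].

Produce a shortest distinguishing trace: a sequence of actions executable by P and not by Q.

P's transition system — 18 states:
  p0 = (b.0 + a.0 + b.(0 + 0) + (b.0 | b.0 + b.(0 + 0))) | a.b.(0 | 0 + (0 + 0)) has moves —a→ p1, —a→ p2, —b→ p2, —b→ p3, —b→ p4, —b→ p5
  p1 = (b.0 + a.0 + b.(0 + 0) + (b.0 | b.0 + b.(0 + 0))) | b.(0 | 0 + (0 + 0)) has moves —a→ p6, —b→ p10, —b→ p6, —b→ p7, —b→ p8, —b→ p9
  p2 = 0 | a.b.(0 | 0 + (0 + 0)) has moves —a→ p6
  p3 = (0 + 0) | a.b.(0 | 0 + (0 + 0)) has moves —a→ p7
  p4 = 0 | b.0 | a.b.(0 | 0 + (0 + 0)) has moves —a→ p9, —b→ p11
  p5 = b.0 | 0 | a.b.(0 | 0 + (0 + 0)) has moves —a→ p10, —b→ p11
  p6 = 0 | b.(0 | 0 + (0 + 0)) has moves —b→ p12
  p7 = (0 + 0) | b.(0 | 0 + (0 + 0)) has moves —b→ p13
  p8 = (b.0 + a.0 + b.(0 + 0) + (b.0 | b.0 + b.(0 + 0))) | (0 | 0 + (0 + 0)) has moves —a→ p12, —b→ p12, —b→ p13, —b→ p14, —b→ p15
  p9 = 0 | b.0 | b.(0 | 0 + (0 + 0)) has moves —b→ p14, —b→ p16
  p10 = b.0 | 0 | b.(0 | 0 + (0 + 0)) has moves —b→ p15, —b→ p16
  p11 = 0 | 0 | a.b.(0 | 0 + (0 + 0)) has moves —a→ p16
  p12 = 0 | (0 | 0 + (0 + 0)) has moves ·
  p13 = (0 + 0) | (0 | 0 + (0 + 0)) has moves ·
  p14 = 0 | b.0 | (0 | 0 + (0 + 0)) has moves —b→ p17
  p15 = b.0 | 0 | (0 | 0 + (0 + 0)) has moves —b→ p17
  p16 = 0 | 0 | b.(0 | 0 + (0 + 0)) has moves —b→ p17
  p17 = 0 | 0 | (0 | 0 + (0 + 0)) has moves ·
Q's transition system — 12 states:
  q0 = (b.0 + a.0 + b.(0 + 0) + (b.0 | 0 + b.(0 + 0))) | a.b.(0 | 0 + (0 + 0)) has moves —a→ q1, —a→ q2, —b→ q2, —b→ q3, —b→ q4
  q1 = (b.0 + a.0 + b.(0 + 0) + (b.0 | 0 + b.(0 + 0))) | b.(0 | 0 + (0 + 0)) has moves —a→ q5, —b→ q5, —b→ q6, —b→ q7, —b→ q8
  q2 = 0 | a.b.(0 | 0 + (0 + 0)) has moves —a→ q5
  q3 = (0 + 0) | a.b.(0 | 0 + (0 + 0)) has moves —a→ q6
  q4 = 0 | 0 | a.b.(0 | 0 + (0 + 0)) has moves —a→ q8
  q5 = 0 | b.(0 | 0 + (0 + 0)) has moves —b→ q9
  q6 = (0 + 0) | b.(0 | 0 + (0 + 0)) has moves —b→ q10
  q7 = (b.0 + a.0 + b.(0 + 0) + (b.0 | 0 + b.(0 + 0))) | (0 | 0 + (0 + 0)) has moves —a→ q9, —b→ q10, —b→ q11, —b→ q9
  q8 = 0 | 0 | b.(0 | 0 + (0 + 0)) has moves —b→ q11
  q9 = 0 | (0 | 0 + (0 + 0)) has moves ·
  q10 = (0 + 0) | (0 | 0 + (0 + 0)) has moves ·
  q11 = 0 | 0 | (0 | 0 + (0 + 0)) has moves ·
Run σ = ⟨bb⟩ on P: start {p0}
  after b @ step 1: {p2, p3, p4, p5}
  after b @ step 2: {p11}
  P completes σ.
Run σ = ⟨bb⟩ on Q: start {q0}
  after b @ step 1: {q2, q3, q4}
  after b @ step 2: ∅ (Q stuck)

bb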